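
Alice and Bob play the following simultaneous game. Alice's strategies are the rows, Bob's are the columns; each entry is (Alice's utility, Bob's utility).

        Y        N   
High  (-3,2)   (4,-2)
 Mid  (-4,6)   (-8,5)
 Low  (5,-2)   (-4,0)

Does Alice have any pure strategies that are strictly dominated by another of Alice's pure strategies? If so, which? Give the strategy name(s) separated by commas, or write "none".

Mid

High: no other strategy beats it everywhere (Mid at Y (-3>-4); Low at N (4>-4)).
High strictly dominates Mid — Y: -3>-4, N: 4>-8.
Low is not dominated — it holds its own against High at Y (5>-3); Mid at Y (5>-4).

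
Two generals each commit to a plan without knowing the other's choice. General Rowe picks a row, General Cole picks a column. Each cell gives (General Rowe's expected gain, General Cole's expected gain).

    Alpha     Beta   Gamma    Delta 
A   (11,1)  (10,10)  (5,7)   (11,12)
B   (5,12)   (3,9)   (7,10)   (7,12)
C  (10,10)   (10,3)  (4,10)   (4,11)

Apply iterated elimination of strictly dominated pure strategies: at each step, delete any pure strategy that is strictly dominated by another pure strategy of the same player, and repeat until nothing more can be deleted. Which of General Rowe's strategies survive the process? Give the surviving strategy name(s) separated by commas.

General Cole's strategy Beta is strictly dominated by Delta (A: 12>10, B: 12>9, C: 11>3) and is removed.
For General Rowe, A strictly dominates C on the remaining columns (Alpha: 11>10, Gamma: 5>4, Delta: 11>4); eliminate C.
Column Gamma is eliminated: Delta beats it against every remaining row (A: 12>7, B: 12>10).
Row B is eliminated: A beats it against every remaining column (Alpha: 11>5, Delta: 11>7).
Column Alpha is eliminated: Delta beats it against every remaining row (A: 12>1).
Among the remaining strategies, none is strictly dominated by another pure strategy of the same player, so the elimination stops.
Surviving strategies — General Rowe: {A}; General Cole: {Delta}.

A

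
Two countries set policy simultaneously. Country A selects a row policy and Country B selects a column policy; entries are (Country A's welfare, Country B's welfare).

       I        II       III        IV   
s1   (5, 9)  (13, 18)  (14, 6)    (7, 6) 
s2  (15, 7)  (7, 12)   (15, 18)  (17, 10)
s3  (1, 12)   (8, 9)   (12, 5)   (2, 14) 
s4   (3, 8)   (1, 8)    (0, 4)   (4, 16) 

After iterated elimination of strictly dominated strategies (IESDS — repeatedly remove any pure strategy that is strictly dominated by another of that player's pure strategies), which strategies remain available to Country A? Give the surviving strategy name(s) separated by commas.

Country A's strategy s3 is strictly dominated by s1 (I: 5>1, II: 13>8, III: 14>12, IV: 7>2) and is removed.
Country A's strategy s4 is strictly dominated by s1 (I: 5>3, II: 13>1, III: 14>0, IV: 7>4) and is removed.
Column I is eliminated: II beats it against every remaining row (s1: 18>9, s2: 12>7).
Column IV is eliminated: II beats it against every remaining row (s1: 18>6, s2: 12>10).
Among the remaining strategies, none is strictly dominated by another pure strategy of the same player, so the elimination stops.
Surviving strategies — Country A: {s1, s2}; Country B: {II, III}.

s1, s2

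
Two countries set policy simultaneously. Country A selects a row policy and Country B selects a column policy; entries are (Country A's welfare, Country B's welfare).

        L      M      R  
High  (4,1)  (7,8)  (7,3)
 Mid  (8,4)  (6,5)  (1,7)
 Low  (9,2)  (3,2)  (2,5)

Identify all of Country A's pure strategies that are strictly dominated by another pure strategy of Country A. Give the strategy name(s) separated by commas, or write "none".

none

High is not dominated — it holds its own against Mid at M (7>6); Low at M (7>3).
Mid: no other strategy beats it everywhere (High at L (8>4); Low at M (6>3)).
Low: no other strategy beats it everywhere (High at L (9>4); Mid at L (9>8)).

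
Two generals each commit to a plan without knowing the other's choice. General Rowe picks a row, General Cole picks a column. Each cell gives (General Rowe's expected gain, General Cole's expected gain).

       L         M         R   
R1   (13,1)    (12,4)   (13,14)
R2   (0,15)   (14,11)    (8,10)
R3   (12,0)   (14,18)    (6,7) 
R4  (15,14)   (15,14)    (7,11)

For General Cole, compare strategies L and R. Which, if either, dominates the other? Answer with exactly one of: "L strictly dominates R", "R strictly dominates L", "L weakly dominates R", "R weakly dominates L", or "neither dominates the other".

neither dominates the other

Compare L to R across each opponent action: R1: 1<14, R2: 15>10, R3: 0<7, R4: 14>11.
L does better at R2, R4 but worse at R1, R3; neither strategy dominates the other.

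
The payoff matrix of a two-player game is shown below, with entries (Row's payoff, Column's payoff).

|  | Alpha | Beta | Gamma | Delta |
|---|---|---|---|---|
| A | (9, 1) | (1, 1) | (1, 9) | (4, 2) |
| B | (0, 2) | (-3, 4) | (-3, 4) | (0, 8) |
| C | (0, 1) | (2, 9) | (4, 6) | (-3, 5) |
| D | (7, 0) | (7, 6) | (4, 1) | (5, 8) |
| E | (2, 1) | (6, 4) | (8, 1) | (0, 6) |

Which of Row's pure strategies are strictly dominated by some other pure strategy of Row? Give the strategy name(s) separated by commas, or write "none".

A: no other strategy beats it everywhere (B at Alpha (9>0); C at Alpha (9>0); D at Alpha (9>7); E at Alpha (9>2)).
B is strictly dominated by A (Alpha: 9>0, Beta: 1>-3, Gamma: 1>-3, Delta: 4>0).
C: dominated, since E does at least as well everywhere (Alpha: 2>0, Beta: 6>2, Gamma: 8>4, Delta: 0>-3).
D is not dominated — it holds its own against A at Beta (7>1); B at Alpha (7>0); C at Alpha (7>0); E at Alpha (7>2).
E is not dominated — it holds its own against A at Beta (6>1); B at Alpha (2>0); C at Alpha (2>0); D at Gamma (8>4).

B, C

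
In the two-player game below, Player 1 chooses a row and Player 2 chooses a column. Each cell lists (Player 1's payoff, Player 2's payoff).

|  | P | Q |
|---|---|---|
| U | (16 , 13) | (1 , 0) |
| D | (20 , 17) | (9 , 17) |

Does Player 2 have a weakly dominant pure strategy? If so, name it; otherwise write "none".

P

P vs Q: U: 13>0, D: 17=17.
P is at least as good as every other strategy against every opponent action, so it is weakly dominant.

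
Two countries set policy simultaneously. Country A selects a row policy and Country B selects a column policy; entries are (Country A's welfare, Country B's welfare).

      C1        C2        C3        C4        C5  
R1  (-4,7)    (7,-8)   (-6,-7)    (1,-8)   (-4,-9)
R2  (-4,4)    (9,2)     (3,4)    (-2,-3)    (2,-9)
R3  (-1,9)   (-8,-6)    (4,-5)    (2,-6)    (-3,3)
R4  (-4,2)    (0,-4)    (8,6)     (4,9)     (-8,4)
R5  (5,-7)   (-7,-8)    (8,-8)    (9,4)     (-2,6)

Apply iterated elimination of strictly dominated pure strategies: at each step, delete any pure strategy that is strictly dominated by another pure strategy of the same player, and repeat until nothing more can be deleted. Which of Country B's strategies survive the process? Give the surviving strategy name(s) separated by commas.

Country A's strategy R3 is strictly dominated by R5 (C1: 5>-1, C2: -7>-8, C3: 8>4, C4: 9>2, C5: -2>-3) and is removed.
For Country B, C1 strictly dominates C2 on the remaining rows (R1: 7>-8, R2: 4>2, R4: 2>-4, R5: -7>-8); eliminate C2.
For Country A, R5 strictly dominates R1 on the remaining columns (C1: 5>-4, C3: 8>-6, C4: 9>1, C5: -2>-4); eliminate R1.
Among the remaining strategies, none is strictly dominated by another pure strategy of the same player, so the elimination stops.
Surviving strategies — Country A: {R2, R4, R5}; Country B: {C1, C3, C4, C5}.

C1, C3, C4, C5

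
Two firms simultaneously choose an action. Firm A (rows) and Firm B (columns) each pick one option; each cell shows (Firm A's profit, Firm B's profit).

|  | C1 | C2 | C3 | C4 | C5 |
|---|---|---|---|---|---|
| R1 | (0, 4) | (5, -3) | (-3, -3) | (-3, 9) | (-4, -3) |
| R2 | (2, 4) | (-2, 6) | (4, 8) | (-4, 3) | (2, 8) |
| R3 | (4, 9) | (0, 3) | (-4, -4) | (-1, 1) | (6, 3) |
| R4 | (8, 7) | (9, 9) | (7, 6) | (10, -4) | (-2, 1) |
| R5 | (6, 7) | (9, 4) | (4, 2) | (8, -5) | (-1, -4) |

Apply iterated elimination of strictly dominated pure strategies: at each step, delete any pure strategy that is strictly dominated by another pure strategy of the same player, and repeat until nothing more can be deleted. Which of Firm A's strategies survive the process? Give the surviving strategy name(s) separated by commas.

Row R1 is eliminated: R4 beats it against every remaining column (C1: 8>0, C2: 9>5, C3: 7>-3, C4: 10>-3, C5: -2>-4).
For Firm B, C1 strictly dominates C4 on the remaining rows (R2: 4>3, R3: 9>1, R4: 7>-4, R5: 7>-5); eliminate C4.
Among the remaining strategies, none is strictly dominated by another pure strategy of the same player, so the elimination stops.
Surviving strategies — Firm A: {R2, R3, R4, R5}; Firm B: {C1, C2, C3, C5}.

R2, R3, R4, R5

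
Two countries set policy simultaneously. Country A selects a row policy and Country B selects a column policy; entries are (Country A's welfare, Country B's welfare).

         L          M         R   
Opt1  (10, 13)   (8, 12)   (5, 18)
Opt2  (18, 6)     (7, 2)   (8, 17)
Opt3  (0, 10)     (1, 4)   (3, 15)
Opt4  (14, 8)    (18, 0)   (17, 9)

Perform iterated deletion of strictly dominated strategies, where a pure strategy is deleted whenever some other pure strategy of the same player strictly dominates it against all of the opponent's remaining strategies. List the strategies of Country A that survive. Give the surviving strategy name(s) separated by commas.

Opt4

Country A's strategy Opt1 is strictly dominated by Opt4 (L: 14>10, M: 18>8, R: 17>5) and is removed.
For Country A, Opt2 strictly dominates Opt3 on the remaining columns (L: 18>0, M: 7>1, R: 8>3); eliminate Opt3.
Country B's strategy L is strictly dominated by R (Opt2: 17>6, Opt4: 9>8) and is removed.
Row Opt2 is eliminated: Opt4 beats it against every remaining column (M: 18>7, R: 17>8).
For Country B, R strictly dominates M on the remaining rows (Opt4: 9>0); eliminate M.
Among the remaining strategies, none is strictly dominated by another pure strategy of the same player, so the elimination stops.
Surviving strategies — Country A: {Opt4}; Country B: {R}.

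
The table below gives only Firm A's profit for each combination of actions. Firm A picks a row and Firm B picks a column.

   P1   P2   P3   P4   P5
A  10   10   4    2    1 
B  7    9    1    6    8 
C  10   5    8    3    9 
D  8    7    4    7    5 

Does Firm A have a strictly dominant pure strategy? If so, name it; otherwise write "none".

none

A fails to dominate B at P4 (2<6).
B fails to dominate A at P1 (7<10).
C fails to dominate A at P1 (10=10).
D fails to dominate A at P1 (8<10).
No single strategy dominates all the others.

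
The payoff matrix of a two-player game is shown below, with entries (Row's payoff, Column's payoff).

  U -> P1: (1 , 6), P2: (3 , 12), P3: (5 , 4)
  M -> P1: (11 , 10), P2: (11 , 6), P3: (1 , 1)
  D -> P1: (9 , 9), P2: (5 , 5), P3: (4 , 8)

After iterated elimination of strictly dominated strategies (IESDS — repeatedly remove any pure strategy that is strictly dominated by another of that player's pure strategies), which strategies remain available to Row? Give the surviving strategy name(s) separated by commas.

M

Column's strategy P3 is strictly dominated by P1 (U: 6>4, M: 10>1, D: 9>8) and is removed.
Row U is eliminated: M beats it against every remaining column (P1: 11>1, P2: 11>3).
Row D is eliminated: M beats it against every remaining column (P1: 11>9, P2: 11>5).
For Column, P1 strictly dominates P2 on the remaining rows (M: 10>6); eliminate P2.
Among the remaining strategies, none is strictly dominated by another pure strategy of the same player, so the elimination stops.
Surviving strategies — Row: {M}; Column: {P1}.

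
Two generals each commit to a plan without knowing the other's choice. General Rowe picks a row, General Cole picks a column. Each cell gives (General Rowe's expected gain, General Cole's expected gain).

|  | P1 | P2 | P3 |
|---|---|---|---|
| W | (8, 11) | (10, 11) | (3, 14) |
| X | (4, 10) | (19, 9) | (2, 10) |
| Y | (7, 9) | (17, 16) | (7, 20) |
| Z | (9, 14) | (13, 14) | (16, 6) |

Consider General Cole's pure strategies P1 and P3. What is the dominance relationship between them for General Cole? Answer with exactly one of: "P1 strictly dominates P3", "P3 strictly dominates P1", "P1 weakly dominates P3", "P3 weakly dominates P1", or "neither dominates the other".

Compare P1 to P3 across every action of General Rowe: W: 11<14, X: 10=10, Y: 9<20, Z: 14>6.
P1 does better at Z but worse at W, Y; neither strategy dominates the other.

neither dominates the other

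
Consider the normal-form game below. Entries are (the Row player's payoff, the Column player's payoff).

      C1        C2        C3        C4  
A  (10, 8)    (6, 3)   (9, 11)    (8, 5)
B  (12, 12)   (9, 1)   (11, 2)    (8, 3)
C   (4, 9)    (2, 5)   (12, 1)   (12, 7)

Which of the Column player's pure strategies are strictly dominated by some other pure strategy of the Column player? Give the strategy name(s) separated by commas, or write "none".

C1 is not dominated — it holds its own against C2 at A (8>3); C3 at B (12>2); C4 at A (8>5).
C2 is strictly dominated by C1 (A: 8>3, B: 12>1, C: 9>5).
C3: no other strategy beats it everywhere (C1 at A (11>8); C2 at A (11>3); C4 at A (11>5)).
C4: dominated, since C1 does at least as well everywhere (A: 8>5, B: 12>3, C: 9>7).

C2, C4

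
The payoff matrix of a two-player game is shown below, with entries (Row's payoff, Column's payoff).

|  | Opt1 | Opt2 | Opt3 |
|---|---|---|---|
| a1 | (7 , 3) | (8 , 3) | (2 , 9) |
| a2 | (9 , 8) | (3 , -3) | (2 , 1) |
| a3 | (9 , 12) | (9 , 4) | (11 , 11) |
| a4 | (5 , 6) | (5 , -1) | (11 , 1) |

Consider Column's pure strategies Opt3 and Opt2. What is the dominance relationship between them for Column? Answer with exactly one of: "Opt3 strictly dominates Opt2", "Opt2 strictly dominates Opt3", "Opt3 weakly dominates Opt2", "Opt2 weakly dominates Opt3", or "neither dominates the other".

Opt3 strictly dominates Opt2

Compare Opt3 to Opt2 across every action of Row: a1: 9>3, a2: 1>-3, a3: 11>4, a4: 1>-1.
Every comparison favours Opt3, so Opt3 strictly dominates Opt2.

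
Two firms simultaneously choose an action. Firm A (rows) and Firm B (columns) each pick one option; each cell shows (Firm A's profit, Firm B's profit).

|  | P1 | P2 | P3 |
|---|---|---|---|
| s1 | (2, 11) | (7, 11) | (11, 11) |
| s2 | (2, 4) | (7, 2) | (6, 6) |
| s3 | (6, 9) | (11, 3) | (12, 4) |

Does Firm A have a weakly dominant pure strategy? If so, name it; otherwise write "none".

s3

s3 vs s1: P1: 6>2, P2: 11>7, P3: 12>11.
s3 vs s2: P1: 6>2, P2: 11>7, P3: 12>6.
s3 is at least as good as every other strategy against every opponent action, so it is weakly dominant.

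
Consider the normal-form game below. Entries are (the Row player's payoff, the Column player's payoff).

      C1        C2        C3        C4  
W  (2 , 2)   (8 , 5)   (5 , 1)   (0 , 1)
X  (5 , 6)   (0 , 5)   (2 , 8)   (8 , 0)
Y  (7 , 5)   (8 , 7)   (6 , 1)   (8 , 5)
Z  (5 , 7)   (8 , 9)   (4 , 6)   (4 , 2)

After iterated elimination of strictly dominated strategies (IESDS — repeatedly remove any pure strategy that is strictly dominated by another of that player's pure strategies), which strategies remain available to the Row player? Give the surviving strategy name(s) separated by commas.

W, Y, Z

For the Column player, C2 strictly dominates C4 on the remaining rows (W: 5>1, X: 5>0, Y: 7>5, Z: 9>2); eliminate C4.
For the Row player, Y strictly dominates X on the remaining columns (C1: 7>5, C2: 8>0, C3: 6>2); eliminate X.
The Column player's strategy C1 is strictly dominated by C2 (W: 5>2, Y: 7>5, Z: 9>7) and is removed.
The Column player's strategy C3 is strictly dominated by C2 (W: 5>1, Y: 7>1, Z: 9>6) and is removed.
Among the remaining strategies, none is strictly dominated by another pure strategy of the same player, so the elimination stops.
Surviving strategies — the Row player: {W, Y, Z}; the Column player: {C2}.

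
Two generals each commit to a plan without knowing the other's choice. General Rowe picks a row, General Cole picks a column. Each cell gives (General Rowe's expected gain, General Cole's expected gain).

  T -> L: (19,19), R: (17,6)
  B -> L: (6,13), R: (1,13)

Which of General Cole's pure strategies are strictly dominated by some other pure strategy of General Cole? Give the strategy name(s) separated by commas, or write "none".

none

Nothing dominates L: R at T (19>6).
R is not dominated — it holds its own against L at B (13=13).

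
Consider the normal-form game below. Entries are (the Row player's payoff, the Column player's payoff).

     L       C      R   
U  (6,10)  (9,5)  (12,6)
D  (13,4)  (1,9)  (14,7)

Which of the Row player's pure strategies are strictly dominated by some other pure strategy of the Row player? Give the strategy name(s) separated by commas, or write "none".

U: no other strategy beats it everywhere (D at C (9>1)).
Nothing dominates D: U at L (13>6).

none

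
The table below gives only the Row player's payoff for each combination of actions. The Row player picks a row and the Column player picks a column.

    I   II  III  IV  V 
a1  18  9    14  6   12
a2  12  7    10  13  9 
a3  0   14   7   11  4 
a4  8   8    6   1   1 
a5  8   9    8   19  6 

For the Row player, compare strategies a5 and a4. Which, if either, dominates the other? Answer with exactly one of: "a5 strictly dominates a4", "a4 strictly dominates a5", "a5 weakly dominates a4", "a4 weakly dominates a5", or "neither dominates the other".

a5 weakly dominates a4

a5's payoffs vs a4's, by the Column player's action — I: 8=8, II: 9>8, III: 8>6, IV: 19>1, V: 6>1.
a5 is at least as good everywhere and strictly better somewhere (tied only at I), so a5 weakly but not strictly dominates a4.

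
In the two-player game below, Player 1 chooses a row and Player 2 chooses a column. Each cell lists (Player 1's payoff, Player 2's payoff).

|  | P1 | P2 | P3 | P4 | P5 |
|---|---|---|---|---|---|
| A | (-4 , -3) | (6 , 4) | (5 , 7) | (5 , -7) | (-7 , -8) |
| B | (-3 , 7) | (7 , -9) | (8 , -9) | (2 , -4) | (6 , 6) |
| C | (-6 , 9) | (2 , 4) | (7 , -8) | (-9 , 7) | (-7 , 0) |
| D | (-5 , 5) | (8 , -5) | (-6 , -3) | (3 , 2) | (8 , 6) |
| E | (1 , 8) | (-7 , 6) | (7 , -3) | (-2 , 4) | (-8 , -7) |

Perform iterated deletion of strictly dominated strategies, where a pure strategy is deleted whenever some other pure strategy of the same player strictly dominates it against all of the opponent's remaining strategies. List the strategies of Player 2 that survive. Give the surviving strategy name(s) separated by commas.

P1, P5

Player 1's strategy C is strictly dominated by B (P1: -3>-6, P2: 7>2, P3: 8>7, P4: 2>-9, P5: 6>-7) and is removed.
For Player 2, P1 strictly dominates P4 on the remaining rows (A: -3>-7, B: 7>-4, D: 5>2, E: 8>4); eliminate P4.
Row A is eliminated: B beats it against every remaining column (P1: -3>-4, P2: 7>6, P3: 8>5, P5: 6>-7).
For Player 2, P1 strictly dominates P2 on the remaining rows (B: 7>-9, D: 5>-5, E: 8>6); eliminate P2.
Column P3 is eliminated: P1 beats it against every remaining row (B: 7>-9, D: 5>-3, E: 8>-3).
Among the remaining strategies, none is strictly dominated by another pure strategy of the same player, so the elimination stops.
Surviving strategies — Player 1: {B, D, E}; Player 2: {P1, P5}.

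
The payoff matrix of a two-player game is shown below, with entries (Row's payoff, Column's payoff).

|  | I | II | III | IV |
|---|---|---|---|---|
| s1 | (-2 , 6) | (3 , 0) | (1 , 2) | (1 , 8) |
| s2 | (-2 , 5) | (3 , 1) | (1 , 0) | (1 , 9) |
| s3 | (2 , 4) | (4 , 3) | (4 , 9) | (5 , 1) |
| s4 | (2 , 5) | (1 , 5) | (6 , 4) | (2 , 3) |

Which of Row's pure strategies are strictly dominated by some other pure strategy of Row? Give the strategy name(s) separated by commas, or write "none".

s1 is strictly dominated by s3 (I: 2>-2, II: 4>3, III: 4>1, IV: 5>1).
s2 is strictly dominated by s3 (I: 2>-2, II: 4>3, III: 4>1, IV: 5>1).
Nothing dominates s3: s1 at I (2>-2); s2 at I (2>-2); s4 at I (2=2).
s4: no other strategy beats it everywhere (s1 at I (2>-2); s2 at I (2>-2); s3 at I (2=2)).

s1, s2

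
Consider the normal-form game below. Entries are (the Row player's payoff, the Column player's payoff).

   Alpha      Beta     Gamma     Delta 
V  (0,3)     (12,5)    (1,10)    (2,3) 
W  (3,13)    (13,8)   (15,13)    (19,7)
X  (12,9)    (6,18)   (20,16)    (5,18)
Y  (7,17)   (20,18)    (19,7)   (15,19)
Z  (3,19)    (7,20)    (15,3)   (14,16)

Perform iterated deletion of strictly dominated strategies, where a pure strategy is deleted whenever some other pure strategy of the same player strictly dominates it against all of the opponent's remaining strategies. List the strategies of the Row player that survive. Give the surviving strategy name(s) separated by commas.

Row V is eliminated: W beats it against every remaining column (Alpha: 3>0, Beta: 13>12, Gamma: 15>1, Delta: 19>2).
The Row player's strategy Z is strictly dominated by Y (Alpha: 7>3, Beta: 20>7, Gamma: 19>15, Delta: 15>14) and is removed.
Among the remaining strategies, none is strictly dominated by another pure strategy of the same player, so the elimination stops.
Surviving strategies — the Row player: {W, X, Y}; the Column player: {Alpha, Beta, Gamma, Delta}.

W, X, Y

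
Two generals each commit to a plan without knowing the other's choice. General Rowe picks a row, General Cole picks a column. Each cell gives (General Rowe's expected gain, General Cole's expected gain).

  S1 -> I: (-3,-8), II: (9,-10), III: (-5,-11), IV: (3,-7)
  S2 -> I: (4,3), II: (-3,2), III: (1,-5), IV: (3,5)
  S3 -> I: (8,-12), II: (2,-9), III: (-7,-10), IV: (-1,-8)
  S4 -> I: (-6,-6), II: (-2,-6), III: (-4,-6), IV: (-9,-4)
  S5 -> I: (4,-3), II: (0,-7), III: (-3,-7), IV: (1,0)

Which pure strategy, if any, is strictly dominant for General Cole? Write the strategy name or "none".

IV vs I: S1: -7>-8, S2: 5>3, S3: -8>-12, S4: -4>-6, S5: 0>-3.
IV vs II: S1: -7>-10, S2: 5>2, S3: -8>-9, S4: -4>-6, S5: 0>-7.
IV vs III: S1: -7>-11, S2: 5>-5, S3: -8>-10, S4: -4>-6, S5: 0>-7.
IV strictly beats every other strategy against every opponent action, so it is strictly dominant.

IV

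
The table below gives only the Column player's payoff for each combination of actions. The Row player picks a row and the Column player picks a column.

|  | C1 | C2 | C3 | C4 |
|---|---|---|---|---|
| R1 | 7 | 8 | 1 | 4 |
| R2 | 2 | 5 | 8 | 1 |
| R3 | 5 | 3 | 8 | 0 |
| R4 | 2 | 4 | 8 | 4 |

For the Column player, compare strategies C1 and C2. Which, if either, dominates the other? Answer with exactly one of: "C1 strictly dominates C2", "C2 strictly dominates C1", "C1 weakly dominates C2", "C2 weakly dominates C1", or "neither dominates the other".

neither dominates the other

Compare C1 to C2 across every action of the Row player: R1: 7<8, R2: 2<5, R3: 5>3, R4: 2<4.
C1 does better at R3 but worse at R1, R2, R4; neither strategy dominates the other.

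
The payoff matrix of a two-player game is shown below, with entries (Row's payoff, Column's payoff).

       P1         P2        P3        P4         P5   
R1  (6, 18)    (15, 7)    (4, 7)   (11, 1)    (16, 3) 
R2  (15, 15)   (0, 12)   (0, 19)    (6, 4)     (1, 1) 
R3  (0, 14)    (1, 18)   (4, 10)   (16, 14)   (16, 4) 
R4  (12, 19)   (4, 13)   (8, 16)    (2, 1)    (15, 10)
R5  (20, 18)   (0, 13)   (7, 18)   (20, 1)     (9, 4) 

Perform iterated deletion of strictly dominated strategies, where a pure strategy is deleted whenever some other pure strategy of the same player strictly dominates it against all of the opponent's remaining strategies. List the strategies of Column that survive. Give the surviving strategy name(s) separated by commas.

Column's strategy P4 is strictly dominated by P2 (R1: 7>1, R2: 12>4, R3: 18>14, R4: 13>1, R5: 13>1) and is removed.
Column P5 is eliminated: P1 beats it against every remaining row (R1: 18>3, R2: 15>1, R3: 14>4, R4: 19>10, R5: 18>4).
Row R3 is eliminated: R4 beats it against every remaining column (P1: 12>0, P2: 4>1, P3: 8>4).
Column's strategy P2 is strictly dominated by P1 (R1: 18>7, R2: 15>12, R4: 19>13, R5: 18>13) and is removed.
Row's strategy R1 is strictly dominated by R4 (P1: 12>6, P3: 8>4) and is removed.
Row R2 is eliminated: R5 beats it against every remaining column (P1: 20>15, P3: 7>0).
Among the remaining strategies, none is strictly dominated by another pure strategy of the same player, so the elimination stops.
Surviving strategies — Row: {R4, R5}; Column: {P1, P3}.

P1, P3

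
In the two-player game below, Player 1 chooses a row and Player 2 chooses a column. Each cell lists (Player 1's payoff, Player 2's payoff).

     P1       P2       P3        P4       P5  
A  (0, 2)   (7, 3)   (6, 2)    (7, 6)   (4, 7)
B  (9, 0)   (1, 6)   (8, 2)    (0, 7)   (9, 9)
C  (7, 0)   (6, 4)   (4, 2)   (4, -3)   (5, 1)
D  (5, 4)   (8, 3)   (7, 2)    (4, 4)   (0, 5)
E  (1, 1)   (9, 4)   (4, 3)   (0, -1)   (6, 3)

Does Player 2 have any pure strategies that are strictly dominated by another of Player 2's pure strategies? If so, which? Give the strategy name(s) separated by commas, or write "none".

P5 strictly dominates P1 — A: 7>2, B: 9>0, C: 1>0, D: 5>4, E: 3>1.
P2: no other strategy beats it everywhere (P1 at A (3>2); P3 at A (3>2); P4 at C (4>-3); P5 at C (4>1)).
P3: dominated, since P2 does at least as well everywhere (A: 3>2, B: 6>2, C: 4>2, D: 3>2, E: 4>3).
P4 is strictly dominated by P5 (A: 7>6, B: 9>7, C: 1>-3, D: 5>4, E: 3>-1).
P5: no other strategy beats it everywhere (P1 at A (7>2); P2 at A (7>3); P3 at A (7>2); P4 at A (7>6)).

P1, P3, P4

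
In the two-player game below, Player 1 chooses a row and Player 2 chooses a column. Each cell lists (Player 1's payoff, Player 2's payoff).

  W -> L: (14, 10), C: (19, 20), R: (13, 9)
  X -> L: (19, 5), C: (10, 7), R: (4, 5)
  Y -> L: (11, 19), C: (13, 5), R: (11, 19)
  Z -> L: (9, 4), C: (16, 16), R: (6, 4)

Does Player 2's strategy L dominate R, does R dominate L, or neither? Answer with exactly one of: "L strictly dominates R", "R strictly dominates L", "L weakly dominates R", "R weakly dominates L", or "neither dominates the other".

L weakly dominates R

Compare L to R across each opponent action: W: 10>9, X: 5=5, Y: 19=19, Z: 4=4.
L is at least as good everywhere and strictly better somewhere (tied only at X, Y, Z), so L weakly but not strictly dominates R.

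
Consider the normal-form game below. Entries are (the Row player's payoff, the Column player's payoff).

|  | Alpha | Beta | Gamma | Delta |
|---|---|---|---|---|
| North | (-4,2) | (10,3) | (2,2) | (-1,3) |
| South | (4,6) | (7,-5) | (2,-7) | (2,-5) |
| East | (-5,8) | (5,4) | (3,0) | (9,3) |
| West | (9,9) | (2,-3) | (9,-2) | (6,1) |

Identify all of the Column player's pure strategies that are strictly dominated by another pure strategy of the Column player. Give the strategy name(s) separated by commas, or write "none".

Alpha is not dominated — it holds its own against Beta at South (6>-5); Gamma at North (2=2); Delta at South (6>-5).
Beta: no other strategy beats it everywhere (Alpha at North (3>2); Gamma at North (3>2); Delta at North (3=3)).
Gamma is strictly dominated by Delta (North: 3>2, South: -5>-7, East: 3>0, West: 1>-2).
Delta is not dominated — it holds its own against Alpha at North (3>2); Beta at North (3=3); Gamma at North (3>2).

Gamma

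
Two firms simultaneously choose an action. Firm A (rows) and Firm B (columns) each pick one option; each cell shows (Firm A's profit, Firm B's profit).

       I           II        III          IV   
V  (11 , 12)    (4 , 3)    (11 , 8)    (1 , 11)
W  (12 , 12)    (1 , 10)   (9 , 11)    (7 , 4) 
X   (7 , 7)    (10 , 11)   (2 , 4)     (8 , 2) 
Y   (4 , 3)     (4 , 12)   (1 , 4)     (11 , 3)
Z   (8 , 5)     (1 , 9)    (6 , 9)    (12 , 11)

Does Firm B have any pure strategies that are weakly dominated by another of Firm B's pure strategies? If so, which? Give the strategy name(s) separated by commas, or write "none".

none

I: no other strategy beats it everywhere (II at V (12>3); III at V (12>8); IV at V (12>11)).
Nothing dominates II: I at X (11>7); III at X (11>4); IV at W (10>4).
III: no other strategy beats it everywhere (I at Y (4>3); II at V (8>3); IV at W (11>4)).
IV is not dominated — it holds its own against I at Z (11>5); II at V (11>3); III at V (11>8).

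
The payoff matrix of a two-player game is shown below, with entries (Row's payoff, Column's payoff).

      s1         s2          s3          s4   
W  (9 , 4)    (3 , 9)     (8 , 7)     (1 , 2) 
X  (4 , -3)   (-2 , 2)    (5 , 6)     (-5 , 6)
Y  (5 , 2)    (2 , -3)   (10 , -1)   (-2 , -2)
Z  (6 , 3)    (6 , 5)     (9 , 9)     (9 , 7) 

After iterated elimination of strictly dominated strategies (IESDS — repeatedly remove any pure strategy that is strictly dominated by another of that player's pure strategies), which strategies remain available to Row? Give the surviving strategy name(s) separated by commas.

W, Y, Z

Row's strategy X is strictly dominated by W (s1: 9>4, s2: 3>-2, s3: 8>5, s4: 1>-5) and is removed.
For Column, s3 strictly dominates s4 on the remaining rows (W: 7>2, Y: -1>-2, Z: 9>7); eliminate s4.
Among the remaining strategies, none is strictly dominated by another pure strategy of the same player, so the elimination stops.
Surviving strategies — Row: {W, Y, Z}; Column: {s1, s2, s3}.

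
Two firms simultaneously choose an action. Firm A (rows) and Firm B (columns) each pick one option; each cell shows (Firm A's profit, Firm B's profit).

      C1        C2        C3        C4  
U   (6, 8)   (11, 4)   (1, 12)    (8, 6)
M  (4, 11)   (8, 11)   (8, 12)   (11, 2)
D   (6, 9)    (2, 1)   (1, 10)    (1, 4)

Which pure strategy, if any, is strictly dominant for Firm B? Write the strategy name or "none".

C3

C3 vs C1: U: 12>8, M: 12>11, D: 10>9.
C3 vs C2: U: 12>4, M: 12>11, D: 10>1.
C3 vs C4: U: 12>6, M: 12>2, D: 10>4.
C3 strictly beats every other strategy against every opponent action, so it is strictly dominant.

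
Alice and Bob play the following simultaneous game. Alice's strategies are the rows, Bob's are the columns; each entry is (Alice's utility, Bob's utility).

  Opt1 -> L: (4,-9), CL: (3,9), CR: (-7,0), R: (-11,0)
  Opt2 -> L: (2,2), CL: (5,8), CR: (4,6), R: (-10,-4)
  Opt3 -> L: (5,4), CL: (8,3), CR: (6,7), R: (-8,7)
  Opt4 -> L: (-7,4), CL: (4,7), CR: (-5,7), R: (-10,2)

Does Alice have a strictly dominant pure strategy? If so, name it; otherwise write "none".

Opt3 vs Opt1: L: 5>4, CL: 8>3, CR: 6>-7, R: -8>-11.
Opt3 vs Opt2: L: 5>2, CL: 8>5, CR: 6>4, R: -8>-10.
Opt3 vs Opt4: L: 5>-7, CL: 8>4, CR: 6>-5, R: -8>-10.
Opt3 strictly beats every other strategy against every opponent action, so it is strictly dominant.

Opt3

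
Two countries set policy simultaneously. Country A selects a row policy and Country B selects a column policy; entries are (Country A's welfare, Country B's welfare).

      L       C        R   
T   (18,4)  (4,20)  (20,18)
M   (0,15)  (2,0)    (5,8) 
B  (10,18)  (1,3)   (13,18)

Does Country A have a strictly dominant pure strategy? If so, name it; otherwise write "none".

T vs M: L: 18>0, C: 4>2, R: 20>5.
T vs B: L: 18>10, C: 4>1, R: 20>13.
T strictly beats every other strategy against every opponent action, so it is strictly dominant.

T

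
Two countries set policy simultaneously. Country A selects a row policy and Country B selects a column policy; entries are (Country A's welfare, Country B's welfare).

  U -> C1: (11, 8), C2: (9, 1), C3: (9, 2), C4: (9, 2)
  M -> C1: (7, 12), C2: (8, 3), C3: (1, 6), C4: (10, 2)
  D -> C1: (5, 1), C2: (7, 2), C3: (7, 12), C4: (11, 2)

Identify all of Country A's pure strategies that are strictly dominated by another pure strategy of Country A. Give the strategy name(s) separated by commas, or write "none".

none

U is not dominated — it holds its own against M at C1 (11>7); D at C1 (11>5).
M: no other strategy beats it everywhere (U at C4 (10>9); D at C1 (7>5)).
D: no other strategy beats it everywhere (U at C4 (11>9); M at C3 (7>1)).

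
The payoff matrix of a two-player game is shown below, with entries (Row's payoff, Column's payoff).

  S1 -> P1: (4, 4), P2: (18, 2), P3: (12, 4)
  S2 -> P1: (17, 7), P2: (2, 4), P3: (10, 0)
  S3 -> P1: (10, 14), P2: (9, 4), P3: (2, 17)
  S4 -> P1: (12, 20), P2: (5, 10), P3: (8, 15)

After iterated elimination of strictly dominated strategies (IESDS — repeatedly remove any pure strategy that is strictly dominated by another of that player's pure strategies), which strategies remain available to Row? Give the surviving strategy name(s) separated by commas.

S1, S2

Column's strategy P2 is strictly dominated by P1 (S1: 4>2, S2: 7>4, S3: 14>4, S4: 20>10) and is removed.
Row's strategy S3 is strictly dominated by S2 (P1: 17>10, P3: 10>2) and is removed.
For Row, S2 strictly dominates S4 on the remaining columns (P1: 17>12, P3: 10>8); eliminate S4.
Among the remaining strategies, none is strictly dominated by another pure strategy of the same player, so the elimination stops.
Surviving strategies — Row: {S1, S2}; Column: {P1, P3}.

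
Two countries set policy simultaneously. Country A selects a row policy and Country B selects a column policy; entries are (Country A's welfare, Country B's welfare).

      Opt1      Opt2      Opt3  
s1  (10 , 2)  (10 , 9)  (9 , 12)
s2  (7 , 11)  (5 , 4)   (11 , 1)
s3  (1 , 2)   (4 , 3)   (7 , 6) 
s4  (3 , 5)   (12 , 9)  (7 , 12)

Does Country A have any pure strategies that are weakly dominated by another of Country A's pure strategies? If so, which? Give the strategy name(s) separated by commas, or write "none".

s3

s1 is not dominated — it holds its own against s2 at Opt1 (10>7); s3 at Opt1 (10>1); s4 at Opt1 (10>3).
Nothing dominates s2: s1 at Opt3 (11>9); s3 at Opt1 (7>1); s4 at Opt1 (7>3).
s1 weakly dominates s3 — Opt1: 10>1, Opt2: 10>4, Opt3: 9>7.
Nothing dominates s4: s1 at Opt2 (12>10); s2 at Opt2 (12>5); s3 at Opt1 (3>1).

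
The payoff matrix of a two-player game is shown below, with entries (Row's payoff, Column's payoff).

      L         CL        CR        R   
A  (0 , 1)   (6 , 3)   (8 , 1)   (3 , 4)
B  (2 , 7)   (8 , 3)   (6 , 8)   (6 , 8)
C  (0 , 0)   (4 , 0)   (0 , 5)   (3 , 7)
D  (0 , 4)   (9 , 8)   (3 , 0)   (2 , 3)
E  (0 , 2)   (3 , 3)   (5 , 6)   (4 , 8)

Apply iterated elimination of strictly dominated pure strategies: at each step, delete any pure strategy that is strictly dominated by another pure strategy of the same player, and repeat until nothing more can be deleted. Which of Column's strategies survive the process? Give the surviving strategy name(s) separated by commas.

Row C is eliminated: B beats it against every remaining column (L: 2>0, CL: 8>4, CR: 6>0, R: 6>3).
For Row, B strictly dominates E on the remaining columns (L: 2>0, CL: 8>3, CR: 6>5, R: 6>4); eliminate E.
Among the remaining strategies, none is strictly dominated by another pure strategy of the same player, so the elimination stops.
Surviving strategies — Row: {A, B, D}; Column: {L, CL, CR, R}.

L, CL, CR, R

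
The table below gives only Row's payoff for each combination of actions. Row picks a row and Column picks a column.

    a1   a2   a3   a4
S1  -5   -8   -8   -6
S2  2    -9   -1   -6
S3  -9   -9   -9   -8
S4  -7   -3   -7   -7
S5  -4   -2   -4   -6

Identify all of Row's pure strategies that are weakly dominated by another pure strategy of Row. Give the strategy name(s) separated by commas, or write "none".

S5 weakly dominates S1 — a1: -4>-5, a2: -2>-8, a3: -4>-8, a4: -6=-6.
Nothing dominates S2: S1 at a1 (2>-5); S3 at a1 (2>-9); S4 at a1 (2>-7); S5 at a1 (2>-4).
S3 is weakly dominated by S1 (a1: -5>-9, a2: -8>-9, a3: -8>-9, a4: -6>-8).
S4: dominated, since S5 does at least as well everywhere (a1: -4>-7, a2: -2>-3, a3: -4>-7, a4: -6>-7).
Nothing dominates S5: S1 at a1 (-4>-5); S2 at a2 (-2>-9); S3 at a1 (-4>-9); S4 at a1 (-4>-7).

S1, S3, S4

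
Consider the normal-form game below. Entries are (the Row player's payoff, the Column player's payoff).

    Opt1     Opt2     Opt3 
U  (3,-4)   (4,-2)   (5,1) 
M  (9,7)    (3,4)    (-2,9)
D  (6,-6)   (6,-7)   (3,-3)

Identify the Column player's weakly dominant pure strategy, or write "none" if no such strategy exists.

Opt3

Opt3 vs Opt1: U: 1>-4, M: 9>7, D: -3>-6.
Opt3 vs Opt2: U: 1>-2, M: 9>4, D: -3>-7.
Opt3 is at least as good as every other strategy against every opponent action, so it is weakly dominant.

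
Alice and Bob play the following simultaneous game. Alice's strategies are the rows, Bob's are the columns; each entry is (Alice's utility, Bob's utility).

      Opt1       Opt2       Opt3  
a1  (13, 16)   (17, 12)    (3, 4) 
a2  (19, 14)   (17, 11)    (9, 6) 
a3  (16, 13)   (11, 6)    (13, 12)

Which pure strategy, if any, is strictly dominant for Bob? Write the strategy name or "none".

Opt1

Opt1 vs Opt2: a1: 16>12, a2: 14>11, a3: 13>6.
Opt1 vs Opt3: a1: 16>4, a2: 14>6, a3: 13>12.
Opt1 strictly beats every other strategy against every opponent action, so it is strictly dominant.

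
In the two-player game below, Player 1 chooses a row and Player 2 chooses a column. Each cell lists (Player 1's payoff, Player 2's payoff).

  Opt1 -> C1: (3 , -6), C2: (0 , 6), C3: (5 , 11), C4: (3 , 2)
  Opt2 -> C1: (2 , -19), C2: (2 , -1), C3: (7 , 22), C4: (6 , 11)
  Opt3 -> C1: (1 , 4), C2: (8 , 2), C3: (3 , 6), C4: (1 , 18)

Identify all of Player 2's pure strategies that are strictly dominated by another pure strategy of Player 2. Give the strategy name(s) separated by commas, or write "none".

C1: dominated, since C3 does at least as well everywhere (Opt1: 11>-6, Opt2: 22>-19, Opt3: 6>4).
C2 is strictly dominated by C3 (Opt1: 11>6, Opt2: 22>-1, Opt3: 6>2).
C3: no other strategy beats it everywhere (C1 at Opt1 (11>-6); C2 at Opt1 (11>6); C4 at Opt1 (11>2)).
Nothing dominates C4: C1 at Opt1 (2>-6); C2 at Opt2 (11>-1); C3 at Opt3 (18>6).

C1, C2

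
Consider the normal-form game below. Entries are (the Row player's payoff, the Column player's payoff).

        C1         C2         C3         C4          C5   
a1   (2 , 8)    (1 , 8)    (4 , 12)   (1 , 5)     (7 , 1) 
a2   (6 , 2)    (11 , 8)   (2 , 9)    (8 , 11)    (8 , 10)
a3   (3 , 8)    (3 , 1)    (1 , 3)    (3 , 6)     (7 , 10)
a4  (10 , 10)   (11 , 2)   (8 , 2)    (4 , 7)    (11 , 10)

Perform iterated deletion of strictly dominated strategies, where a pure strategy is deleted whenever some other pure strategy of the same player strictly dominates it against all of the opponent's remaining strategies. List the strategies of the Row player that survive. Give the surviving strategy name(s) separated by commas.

a2, a4

For the Row player, a4 strictly dominates a1 on the remaining columns (C1: 10>2, C2: 11>1, C3: 8>4, C4: 4>1, C5: 11>7); eliminate a1.
Row a3 is eliminated: a2 beats it against every remaining column (C1: 6>3, C2: 11>3, C3: 2>1, C4: 8>3, C5: 8>7).
For the Column player, C4 strictly dominates C2 on the remaining rows (a2: 11>8, a4: 7>2); eliminate C2.
For the Column player, C4 strictly dominates C3 on the remaining rows (a2: 11>9, a4: 7>2); eliminate C3.
Among the remaining strategies, none is strictly dominated by another pure strategy of the same player, so the elimination stops.
Surviving strategies — the Row player: {a2, a4}; the Column player: {C1, C4, C5}.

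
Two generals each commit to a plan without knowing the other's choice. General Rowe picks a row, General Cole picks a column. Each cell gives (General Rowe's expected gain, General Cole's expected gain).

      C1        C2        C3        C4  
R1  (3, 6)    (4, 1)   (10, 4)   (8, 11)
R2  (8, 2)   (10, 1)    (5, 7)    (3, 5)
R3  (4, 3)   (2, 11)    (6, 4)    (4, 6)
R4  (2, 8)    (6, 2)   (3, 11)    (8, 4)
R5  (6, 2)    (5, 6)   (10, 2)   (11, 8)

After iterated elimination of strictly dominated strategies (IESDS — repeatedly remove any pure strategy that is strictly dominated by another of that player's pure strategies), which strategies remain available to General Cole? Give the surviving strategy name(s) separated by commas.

For General Rowe, R5 strictly dominates R3 on the remaining columns (C1: 6>4, C2: 5>2, C3: 10>6, C4: 11>4); eliminate R3.
General Cole's strategy C2 is strictly dominated by C4 (R1: 11>1, R2: 5>1, R4: 4>2, R5: 8>6) and is removed.
Row R4 is eliminated: R5 beats it against every remaining column (C1: 6>2, C3: 10>3, C4: 11>8).
General Cole's strategy C1 is strictly dominated by C4 (R1: 11>6, R2: 5>2, R5: 8>2) and is removed.
For General Rowe, R1 strictly dominates R2 on the remaining columns (C3: 10>5, C4: 8>3); eliminate R2.
For General Cole, C4 strictly dominates C3 on the remaining rows (R1: 11>4, R5: 8>2); eliminate C3.
For General Rowe, R5 strictly dominates R1 on the remaining columns (C4: 11>8); eliminate R1.
Among the remaining strategies, none is strictly dominated by another pure strategy of the same player, so the elimination stops.
Surviving strategies — General Rowe: {R5}; General Cole: {C4}.

C4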